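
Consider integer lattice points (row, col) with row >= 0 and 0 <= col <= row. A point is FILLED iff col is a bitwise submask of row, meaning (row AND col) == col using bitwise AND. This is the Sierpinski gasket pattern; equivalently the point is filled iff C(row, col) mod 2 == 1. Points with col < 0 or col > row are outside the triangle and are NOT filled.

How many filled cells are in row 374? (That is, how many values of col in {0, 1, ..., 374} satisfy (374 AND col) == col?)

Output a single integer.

374 in binary = 101110110
popcount(374) = number of 1-bits in 101110110 = 6
A col c satisfies (374 AND c) == c iff every set bit of c is also set in 374; each of the 6 set bits of 374 can independently be on or off in c.
count = 2^6 = 64

Answer: 64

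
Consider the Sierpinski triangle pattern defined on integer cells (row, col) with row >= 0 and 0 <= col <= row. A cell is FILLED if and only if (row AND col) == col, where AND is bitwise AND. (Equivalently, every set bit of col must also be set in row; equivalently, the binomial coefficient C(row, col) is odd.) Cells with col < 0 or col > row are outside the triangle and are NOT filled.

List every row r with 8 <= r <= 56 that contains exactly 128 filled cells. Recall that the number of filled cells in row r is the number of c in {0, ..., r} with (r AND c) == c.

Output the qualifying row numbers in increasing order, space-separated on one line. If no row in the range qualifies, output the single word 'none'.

Answer: none

Derivation:
Row r has 2^popcount(r) filled cells, so we need popcount(r) = log2(128) = 7.
Scan r = 8..56 and keep those with exactly 7 one-bits:
r=8=1000 popcount=1 -> skip
r=9=1001 popcount=2 -> skip
r=10=1010 popcount=2 -> skip
r=11=1011 popcount=3 -> skip
r=12=1100 popcount=2 -> skip
r=13=1101 popcount=3 -> skip
r=14=1110 popcount=3 -> skip
r=15=1111 popcount=4 -> skip
r=16=10000 popcount=1 -> skip
r=17=10001 popcount=2 -> skip
r=18=10010 popcount=2 -> skip
r=19=10011 popcount=3 -> skip
r=20=10100 popcount=2 -> skip
r=21=10101 popcount=3 -> skip
r=22=10110 popcount=3 -> skip
r=23=10111 popcount=4 -> skip
r=24=11000 popcount=2 -> skip
r=25=11001 popcount=3 -> skip
r=26=11010 popcount=3 -> skip
r=27=11011 popcount=4 -> skip
r=28=11100 popcount=3 -> skip
r=29=11101 popcount=4 -> skip
r=30=11110 popcount=4 -> skip
r=31=11111 popcount=5 -> skip
r=32=100000 popcount=1 -> skip
r=33=100001 popcount=2 -> skip
r=34=100010 popcount=2 -> skip
r=35=100011 popcount=3 -> skip
r=36=100100 popcount=2 -> skip
r=37=100101 popcount=3 -> skip
r=38=100110 popcount=3 -> skip
r=39=100111 popcount=4 -> skip
r=40=101000 popcount=2 -> skip
r=41=101001 popcount=3 -> skip
r=42=101010 popcount=3 -> skip
r=43=101011 popcount=4 -> skip
r=44=101100 popcount=3 -> skip
r=45=101101 popcount=4 -> skip
r=46=101110 popcount=4 -> skip
r=47=101111 popcount=5 -> skip
r=48=110000 popcount=2 -> skip
r=49=110001 popcount=3 -> skip
r=50=110010 popcount=3 -> skip
r=51=110011 popcount=4 -> skip
r=52=110100 popcount=3 -> skip
r=53=110101 popcount=4 -> skip
r=54=110110 popcount=4 -> skip
r=55=110111 popcount=5 -> skip
r=56=111000 popcount=3 -> skip
Kept rows: none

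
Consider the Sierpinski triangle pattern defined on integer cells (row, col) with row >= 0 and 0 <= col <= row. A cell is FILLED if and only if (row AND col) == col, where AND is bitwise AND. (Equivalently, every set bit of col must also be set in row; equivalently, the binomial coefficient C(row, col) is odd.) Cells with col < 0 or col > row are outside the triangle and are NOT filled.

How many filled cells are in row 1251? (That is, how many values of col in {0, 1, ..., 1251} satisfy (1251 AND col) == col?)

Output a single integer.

1251 in binary = 10011100011
popcount(1251) = number of 1-bits in 10011100011 = 6
A col c satisfies (1251 AND c) == c iff every set bit of c is also set in 1251; each of the 6 set bits of 1251 can independently be on or off in c.
count = 2^6 = 64

Answer: 64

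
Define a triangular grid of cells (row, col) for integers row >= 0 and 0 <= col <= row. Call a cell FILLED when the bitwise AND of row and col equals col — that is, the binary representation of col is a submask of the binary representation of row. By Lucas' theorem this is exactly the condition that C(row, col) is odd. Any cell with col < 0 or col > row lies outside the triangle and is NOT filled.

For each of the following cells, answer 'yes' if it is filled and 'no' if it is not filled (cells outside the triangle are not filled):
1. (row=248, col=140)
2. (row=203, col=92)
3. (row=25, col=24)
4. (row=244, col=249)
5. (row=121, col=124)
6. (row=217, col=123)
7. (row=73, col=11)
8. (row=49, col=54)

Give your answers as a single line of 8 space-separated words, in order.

(248,140): row=0b11111000, col=0b10001100, row AND col = 0b10001000 = 136; 136 != 140 -> empty
(203,92): row=0b11001011, col=0b1011100, row AND col = 0b1001000 = 72; 72 != 92 -> empty
(25,24): row=0b11001, col=0b11000, row AND col = 0b11000 = 24; 24 == 24 -> filled
(244,249): col outside [0, 244] -> not filled
(121,124): col outside [0, 121] -> not filled
(217,123): row=0b11011001, col=0b1111011, row AND col = 0b1011001 = 89; 89 != 123 -> empty
(73,11): row=0b1001001, col=0b1011, row AND col = 0b1001 = 9; 9 != 11 -> empty
(49,54): col outside [0, 49] -> not filled

Answer: no no yes no no no no no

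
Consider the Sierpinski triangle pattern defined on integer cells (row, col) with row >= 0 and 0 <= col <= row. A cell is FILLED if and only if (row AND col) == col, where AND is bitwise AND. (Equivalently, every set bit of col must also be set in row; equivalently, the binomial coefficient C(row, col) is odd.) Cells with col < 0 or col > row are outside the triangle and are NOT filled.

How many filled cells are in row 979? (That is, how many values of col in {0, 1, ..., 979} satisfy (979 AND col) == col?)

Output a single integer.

979 in binary = 1111010011
popcount(979) = number of 1-bits in 1111010011 = 7
A col c satisfies (979 AND c) == c iff every set bit of c is also set in 979; each of the 7 set bits of 979 can independently be on or off in c.
count = 2^7 = 128

Answer: 128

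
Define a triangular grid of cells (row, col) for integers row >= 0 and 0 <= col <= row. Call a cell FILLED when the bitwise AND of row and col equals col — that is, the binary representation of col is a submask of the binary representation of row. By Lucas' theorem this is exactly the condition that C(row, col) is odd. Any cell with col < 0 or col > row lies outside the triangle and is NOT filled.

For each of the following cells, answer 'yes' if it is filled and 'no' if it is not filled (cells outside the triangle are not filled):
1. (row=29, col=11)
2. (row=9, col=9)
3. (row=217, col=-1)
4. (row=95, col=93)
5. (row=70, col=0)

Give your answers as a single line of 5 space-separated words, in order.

(29,11): row=0b11101, col=0b1011, row AND col = 0b1001 = 9; 9 != 11 -> empty
(9,9): row=0b1001, col=0b1001, row AND col = 0b1001 = 9; 9 == 9 -> filled
(217,-1): col outside [0, 217] -> not filled
(95,93): row=0b1011111, col=0b1011101, row AND col = 0b1011101 = 93; 93 == 93 -> filled
(70,0): row=0b1000110, col=0b0, row AND col = 0b0 = 0; 0 == 0 -> filled

Answer: no yes no yes yes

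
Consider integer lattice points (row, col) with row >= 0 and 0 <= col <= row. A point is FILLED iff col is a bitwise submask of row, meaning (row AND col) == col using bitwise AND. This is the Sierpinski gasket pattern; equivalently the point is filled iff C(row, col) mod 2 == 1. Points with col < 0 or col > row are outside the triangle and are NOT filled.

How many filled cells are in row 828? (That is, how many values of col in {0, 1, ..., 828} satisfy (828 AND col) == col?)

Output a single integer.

Answer: 64

Derivation:
828 in binary = 1100111100
popcount(828) = number of 1-bits in 1100111100 = 6
A col c satisfies (828 AND c) == c iff every set bit of c is also set in 828; each of the 6 set bits of 828 can independently be on or off in c.
count = 2^6 = 64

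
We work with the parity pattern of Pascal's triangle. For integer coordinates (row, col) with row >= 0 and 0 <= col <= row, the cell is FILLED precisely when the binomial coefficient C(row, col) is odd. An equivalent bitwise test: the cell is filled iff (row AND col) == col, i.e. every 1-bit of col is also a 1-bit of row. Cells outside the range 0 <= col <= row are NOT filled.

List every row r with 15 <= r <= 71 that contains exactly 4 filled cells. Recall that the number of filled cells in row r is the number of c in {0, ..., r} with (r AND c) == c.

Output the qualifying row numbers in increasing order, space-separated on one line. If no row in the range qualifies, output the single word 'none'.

Answer: 17 18 20 24 33 34 36 40 48 65 66 68

Derivation:
Row r has 2^popcount(r) filled cells, so we need popcount(r) = log2(4) = 2.
Scan r = 15..71 and keep those with exactly 2 one-bits:
r=15=1111 popcount=4 -> skip
r=16=10000 popcount=1 -> skip
r=17=10001 popcount=2 -> KEEP
r=18=10010 popcount=2 -> KEEP
r=19=10011 popcount=3 -> skip
r=20=10100 popcount=2 -> KEEP
r=21=10101 popcount=3 -> skip
r=22=10110 popcount=3 -> skip
r=23=10111 popcount=4 -> skip
r=24=11000 popcount=2 -> KEEP
r=25=11001 popcount=3 -> skip
r=26=11010 popcount=3 -> skip
r=27=11011 popcount=4 -> skip
r=28=11100 popcount=3 -> skip
r=29=11101 popcount=4 -> skip
r=30=11110 popcount=4 -> skip
r=31=11111 popcount=5 -> skip
r=32=100000 popcount=1 -> skip
r=33=100001 popcount=2 -> KEEP
r=34=100010 popcount=2 -> KEEP
r=35=100011 popcount=3 -> skip
r=36=100100 popcount=2 -> KEEP
r=37=100101 popcount=3 -> skip
r=38=100110 popcount=3 -> skip
r=39=100111 popcount=4 -> skip
r=40=101000 popcount=2 -> KEEP
r=41=101001 popcount=3 -> skip
r=42=101010 popcount=3 -> skip
r=43=101011 popcount=4 -> skip
r=44=101100 popcount=3 -> skip
r=45=101101 popcount=4 -> skip
r=46=101110 popcount=4 -> skip
r=47=101111 popcount=5 -> skip
r=48=110000 popcount=2 -> KEEP
r=49=110001 popcount=3 -> skip
r=50=110010 popcount=3 -> skip
r=51=110011 popcount=4 -> skip
r=52=110100 popcount=3 -> skip
r=53=110101 popcount=4 -> skip
r=54=110110 popcount=4 -> skip
r=55=110111 popcount=5 -> skip
r=56=111000 popcount=3 -> skip
r=57=111001 popcount=4 -> skip
r=58=111010 popcount=4 -> skip
r=59=111011 popcount=5 -> skip
r=60=111100 popcount=4 -> skip
r=61=111101 popcount=5 -> skip
r=62=111110 popcount=5 -> skip
r=63=111111 popcount=6 -> skip
r=64=1000000 popcount=1 -> skip
r=65=1000001 popcount=2 -> KEEP
r=66=1000010 popcount=2 -> KEEP
r=67=1000011 popcount=3 -> skip
r=68=1000100 popcount=2 -> KEEP
r=69=1000101 popcount=3 -> skip
r=70=1000110 popcount=3 -> skip
r=71=1000111 popcount=4 -> skip
Kept rows: 17 18 20 24 33 34 36 40 48 65 66 68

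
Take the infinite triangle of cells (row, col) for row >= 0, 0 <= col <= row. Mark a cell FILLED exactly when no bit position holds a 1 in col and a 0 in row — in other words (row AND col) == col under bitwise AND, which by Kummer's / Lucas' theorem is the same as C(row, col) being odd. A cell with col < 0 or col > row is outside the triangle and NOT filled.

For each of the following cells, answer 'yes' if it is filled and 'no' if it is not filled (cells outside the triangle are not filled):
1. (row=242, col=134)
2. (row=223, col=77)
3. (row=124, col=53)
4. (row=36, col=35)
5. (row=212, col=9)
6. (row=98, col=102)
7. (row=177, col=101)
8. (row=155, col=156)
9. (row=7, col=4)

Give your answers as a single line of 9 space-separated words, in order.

Answer: no yes no no no no no no yes

Derivation:
(242,134): row=0b11110010, col=0b10000110, row AND col = 0b10000010 = 130; 130 != 134 -> empty
(223,77): row=0b11011111, col=0b1001101, row AND col = 0b1001101 = 77; 77 == 77 -> filled
(124,53): row=0b1111100, col=0b110101, row AND col = 0b110100 = 52; 52 != 53 -> empty
(36,35): row=0b100100, col=0b100011, row AND col = 0b100000 = 32; 32 != 35 -> empty
(212,9): row=0b11010100, col=0b1001, row AND col = 0b0 = 0; 0 != 9 -> empty
(98,102): col outside [0, 98] -> not filled
(177,101): row=0b10110001, col=0b1100101, row AND col = 0b100001 = 33; 33 != 101 -> empty
(155,156): col outside [0, 155] -> not filled
(7,4): row=0b111, col=0b100, row AND col = 0b100 = 4; 4 == 4 -> filled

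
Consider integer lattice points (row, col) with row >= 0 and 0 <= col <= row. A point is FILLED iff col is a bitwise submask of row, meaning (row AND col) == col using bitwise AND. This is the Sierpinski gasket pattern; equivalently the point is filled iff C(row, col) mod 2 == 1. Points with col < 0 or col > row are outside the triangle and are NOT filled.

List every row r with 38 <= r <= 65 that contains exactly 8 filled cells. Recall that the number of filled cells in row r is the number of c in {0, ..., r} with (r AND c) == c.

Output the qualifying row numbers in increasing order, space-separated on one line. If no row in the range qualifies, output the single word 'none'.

Answer: 38 41 42 44 49 50 52 56

Derivation:
Row r has 2^popcount(r) filled cells, so we need popcount(r) = log2(8) = 3.
Scan r = 38..65 and keep those with exactly 3 one-bits:
r=38=100110 popcount=3 -> KEEP
r=39=100111 popcount=4 -> skip
r=40=101000 popcount=2 -> skip
r=41=101001 popcount=3 -> KEEP
r=42=101010 popcount=3 -> KEEP
r=43=101011 popcount=4 -> skip
r=44=101100 popcount=3 -> KEEP
r=45=101101 popcount=4 -> skip
r=46=101110 popcount=4 -> skip
r=47=101111 popcount=5 -> skip
r=48=110000 popcount=2 -> skip
r=49=110001 popcount=3 -> KEEP
r=50=110010 popcount=3 -> KEEP
r=51=110011 popcount=4 -> skip
r=52=110100 popcount=3 -> KEEP
r=53=110101 popcount=4 -> skip
r=54=110110 popcount=4 -> skip
r=55=110111 popcount=5 -> skip
r=56=111000 popcount=3 -> KEEP
r=57=111001 popcount=4 -> skip
r=58=111010 popcount=4 -> skip
r=59=111011 popcount=5 -> skip
r=60=111100 popcount=4 -> skip
r=61=111101 popcount=5 -> skip
r=62=111110 popcount=5 -> skip
r=63=111111 popcount=6 -> skip
r=64=1000000 popcount=1 -> skip
r=65=1000001 popcount=2 -> skip
Kept rows: 38 41 42 44 49 50 52 56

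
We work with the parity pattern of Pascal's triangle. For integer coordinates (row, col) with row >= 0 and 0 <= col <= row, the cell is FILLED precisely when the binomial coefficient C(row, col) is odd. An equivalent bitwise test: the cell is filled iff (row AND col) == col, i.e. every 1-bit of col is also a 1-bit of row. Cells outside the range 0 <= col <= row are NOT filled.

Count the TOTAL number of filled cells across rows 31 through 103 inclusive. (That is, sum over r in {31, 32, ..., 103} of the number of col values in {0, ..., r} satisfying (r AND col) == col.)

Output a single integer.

Answer: 1112

Derivation:
r31=11111 pc5: +32 =32
r32=100000 pc1: +2 =34
r33=100001 pc2: +4 =38
r34=100010 pc2: +4 =42
r35=100011 pc3: +8 =50
r36=100100 pc2: +4 =54
r37=100101 pc3: +8 =62
r38=100110 pc3: +8 =70
r39=100111 pc4: +16 =86
r40=101000 pc2: +4 =90
r41=101001 pc3: +8 =98
r42=101010 pc3: +8 =106
r43=101011 pc4: +16 =122
r44=101100 pc3: +8 =130
r45=101101 pc4: +16 =146
r46=101110 pc4: +16 =162
r47=101111 pc5: +32 =194
r48=110000 pc2: +4 =198
r49=110001 pc3: +8 =206
r50=110010 pc3: +8 =214
r51=110011 pc4: +16 =230
r52=110100 pc3: +8 =238
r53=110101 pc4: +16 =254
r54=110110 pc4: +16 =270
r55=110111 pc5: +32 =302
r56=111000 pc3: +8 =310
r57=111001 pc4: +16 =326
r58=111010 pc4: +16 =342
r59=111011 pc5: +32 =374
r60=111100 pc4: +16 =390
r61=111101 pc5: +32 =422
r62=111110 pc5: +32 =454
r63=111111 pc6: +64 =518
r64=1000000 pc1: +2 =520
r65=1000001 pc2: +4 =524
r66=1000010 pc2: +4 =528
r67=1000011 pc3: +8 =536
r68=1000100 pc2: +4 =540
r69=1000101 pc3: +8 =548
r70=1000110 pc3: +8 =556
r71=1000111 pc4: +16 =572
r72=1001000 pc2: +4 =576
r73=1001001 pc3: +8 =584
r74=1001010 pc3: +8 =592
r75=1001011 pc4: +16 =608
r76=1001100 pc3: +8 =616
r77=1001101 pc4: +16 =632
r78=1001110 pc4: +16 =648
r79=1001111 pc5: +32 =680
r80=1010000 pc2: +4 =684
r81=1010001 pc3: +8 =692
r82=1010010 pc3: +8 =700
r83=1010011 pc4: +16 =716
r84=1010100 pc3: +8 =724
r85=1010101 pc4: +16 =740
r86=1010110 pc4: +16 =756
r87=1010111 pc5: +32 =788
r88=1011000 pc3: +8 =796
r89=1011001 pc4: +16 =812
r90=1011010 pc4: +16 =828
r91=1011011 pc5: +32 =860
r92=1011100 pc4: +16 =876
r93=1011101 pc5: +32 =908
r94=1011110 pc5: +32 =940
r95=1011111 pc6: +64 =1004
r96=1100000 pc2: +4 =1008
r97=1100001 pc3: +8 =1016
r98=1100010 pc3: +8 =1024
r99=1100011 pc4: +16 =1040
r100=1100100 pc3: +8 =1048
r101=1100101 pc4: +16 =1064
r102=1100110 pc4: +16 =1080
r103=1100111 pc5: +32 =1112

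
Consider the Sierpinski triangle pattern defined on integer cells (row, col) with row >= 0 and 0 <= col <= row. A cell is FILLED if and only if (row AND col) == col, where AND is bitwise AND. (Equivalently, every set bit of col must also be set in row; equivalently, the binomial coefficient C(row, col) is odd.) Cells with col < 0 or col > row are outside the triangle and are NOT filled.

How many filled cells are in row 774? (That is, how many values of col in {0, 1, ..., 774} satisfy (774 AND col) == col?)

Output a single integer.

Answer: 16

Derivation:
774 in binary = 1100000110
popcount(774) = number of 1-bits in 1100000110 = 4
A col c satisfies (774 AND c) == c iff every set bit of c is also set in 774; each of the 4 set bits of 774 can independently be on or off in c.
count = 2^4 = 16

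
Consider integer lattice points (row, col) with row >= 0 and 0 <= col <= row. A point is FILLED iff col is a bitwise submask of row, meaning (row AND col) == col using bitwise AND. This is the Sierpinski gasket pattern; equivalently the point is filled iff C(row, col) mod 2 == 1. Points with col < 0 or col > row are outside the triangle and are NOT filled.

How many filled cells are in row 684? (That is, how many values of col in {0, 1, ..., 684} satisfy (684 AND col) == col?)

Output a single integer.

684 in binary = 1010101100
popcount(684) = number of 1-bits in 1010101100 = 5
A col c satisfies (684 AND c) == c iff every set bit of c is also set in 684; each of the 5 set bits of 684 can independently be on or off in c.
count = 2^5 = 32

Answer: 32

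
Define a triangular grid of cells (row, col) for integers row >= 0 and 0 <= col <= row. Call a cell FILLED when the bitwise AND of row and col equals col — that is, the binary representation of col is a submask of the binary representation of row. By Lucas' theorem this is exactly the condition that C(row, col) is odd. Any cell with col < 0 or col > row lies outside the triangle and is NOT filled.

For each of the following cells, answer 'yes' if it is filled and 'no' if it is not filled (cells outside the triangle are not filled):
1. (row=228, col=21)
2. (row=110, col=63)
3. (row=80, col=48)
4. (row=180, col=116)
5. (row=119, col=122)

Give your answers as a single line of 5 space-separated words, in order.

Answer: no no no no no

Derivation:
(228,21): row=0b11100100, col=0b10101, row AND col = 0b100 = 4; 4 != 21 -> empty
(110,63): row=0b1101110, col=0b111111, row AND col = 0b101110 = 46; 46 != 63 -> empty
(80,48): row=0b1010000, col=0b110000, row AND col = 0b10000 = 16; 16 != 48 -> empty
(180,116): row=0b10110100, col=0b1110100, row AND col = 0b110100 = 52; 52 != 116 -> empty
(119,122): col outside [0, 119] -> not filled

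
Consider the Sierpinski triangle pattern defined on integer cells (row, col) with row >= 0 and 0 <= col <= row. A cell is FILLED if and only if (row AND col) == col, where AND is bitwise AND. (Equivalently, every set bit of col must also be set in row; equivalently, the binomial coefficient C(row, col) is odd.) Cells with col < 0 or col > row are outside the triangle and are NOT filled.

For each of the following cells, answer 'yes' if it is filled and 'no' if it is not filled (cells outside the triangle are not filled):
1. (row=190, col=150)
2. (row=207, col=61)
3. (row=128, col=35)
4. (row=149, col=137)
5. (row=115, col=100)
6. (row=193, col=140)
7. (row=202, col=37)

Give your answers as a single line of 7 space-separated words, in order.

(190,150): row=0b10111110, col=0b10010110, row AND col = 0b10010110 = 150; 150 == 150 -> filled
(207,61): row=0b11001111, col=0b111101, row AND col = 0b1101 = 13; 13 != 61 -> empty
(128,35): row=0b10000000, col=0b100011, row AND col = 0b0 = 0; 0 != 35 -> empty
(149,137): row=0b10010101, col=0b10001001, row AND col = 0b10000001 = 129; 129 != 137 -> empty
(115,100): row=0b1110011, col=0b1100100, row AND col = 0b1100000 = 96; 96 != 100 -> empty
(193,140): row=0b11000001, col=0b10001100, row AND col = 0b10000000 = 128; 128 != 140 -> empty
(202,37): row=0b11001010, col=0b100101, row AND col = 0b0 = 0; 0 != 37 -> empty

Answer: yes no no no no no no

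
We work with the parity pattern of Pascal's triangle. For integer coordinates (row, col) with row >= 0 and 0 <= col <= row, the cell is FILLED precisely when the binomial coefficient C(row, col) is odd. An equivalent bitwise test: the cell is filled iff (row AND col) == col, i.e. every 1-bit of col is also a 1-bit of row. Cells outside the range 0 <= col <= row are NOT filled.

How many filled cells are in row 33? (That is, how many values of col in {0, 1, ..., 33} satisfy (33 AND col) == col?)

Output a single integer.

Answer: 4

Derivation:
33 in binary = 100001
popcount(33) = number of 1-bits in 100001 = 2
A col c satisfies (33 AND c) == c iff every set bit of c is also set in 33; each of the 2 set bits of 33 can independently be on or off in c.
count = 2^2 = 4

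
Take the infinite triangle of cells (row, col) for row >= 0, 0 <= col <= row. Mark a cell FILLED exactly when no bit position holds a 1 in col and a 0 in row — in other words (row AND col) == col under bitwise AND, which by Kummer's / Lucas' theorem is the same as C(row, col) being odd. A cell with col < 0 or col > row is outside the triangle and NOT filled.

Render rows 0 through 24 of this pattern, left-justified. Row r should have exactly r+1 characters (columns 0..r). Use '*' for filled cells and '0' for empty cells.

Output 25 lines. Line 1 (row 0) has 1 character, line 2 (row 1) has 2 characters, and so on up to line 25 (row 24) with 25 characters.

Answer: *
**
*0*
****
*000*
**00**
*0*0*0*
********
*0000000*
**000000**
*0*00000*0*
****0000****
*000*000*000*
**00**00**00**
*0*0*0*0*0*0*0*
****************
*000000000000000*
**00000000000000**
*0*0000000000000*0*
****000000000000****
*000*00000000000*000*
**00**0000000000**00**
*0*0*0*000000000*0*0*0*
********00000000********
*0000000*0000000*0000000*

Derivation:
r0=0: *
r1=1: **
r2=10: *0*
r3=11: ****
r4=100: *000*
r5=101: **00**
r6=110: *0*0*0*
r7=111: ********
r8=1000: *0000000*
r9=1001: **000000**
r10=1010: *0*00000*0*
r11=1011: ****0000****
r12=1100: *000*000*000*
r13=1101: **00**00**00**
r14=1110: *0*0*0*0*0*0*0*
r15=1111: ****************
r16=10000: *000000000000000*
r17=10001: **00000000000000**
r18=10010: *0*0000000000000*0*
r19=10011: ****000000000000****
r20=10100: *000*00000000000*000*
r21=10101: **00**0000000000**00**
r22=10110: *0*0*0*000000000*0*0*0*
r23=10111: ********00000000********
r24=11000: *0000000*0000000*0000000*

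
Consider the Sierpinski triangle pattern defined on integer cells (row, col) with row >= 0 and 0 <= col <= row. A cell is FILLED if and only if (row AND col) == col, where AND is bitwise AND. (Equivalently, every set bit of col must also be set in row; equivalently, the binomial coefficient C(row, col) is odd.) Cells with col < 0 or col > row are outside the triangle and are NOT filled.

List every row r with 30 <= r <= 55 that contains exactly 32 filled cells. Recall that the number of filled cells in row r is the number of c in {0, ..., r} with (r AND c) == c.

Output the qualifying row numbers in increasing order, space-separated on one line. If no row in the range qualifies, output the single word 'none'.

Answer: 31 47 55

Derivation:
Row r has 2^popcount(r) filled cells, so we need popcount(r) = log2(32) = 5.
Scan r = 30..55 and keep those with exactly 5 one-bits:
r=30=11110 popcount=4 -> skip
r=31=11111 popcount=5 -> KEEP
r=32=100000 popcount=1 -> skip
r=33=100001 popcount=2 -> skip
r=34=100010 popcount=2 -> skip
r=35=100011 popcount=3 -> skip
r=36=100100 popcount=2 -> skip
r=37=100101 popcount=3 -> skip
r=38=100110 popcount=3 -> skip
r=39=100111 popcount=4 -> skip
r=40=101000 popcount=2 -> skip
r=41=101001 popcount=3 -> skip
r=42=101010 popcount=3 -> skip
r=43=101011 popcount=4 -> skip
r=44=101100 popcount=3 -> skip
r=45=101101 popcount=4 -> skip
r=46=101110 popcount=4 -> skip
r=47=101111 popcount=5 -> KEEP
r=48=110000 popcount=2 -> skip
r=49=110001 popcount=3 -> skip
r=50=110010 popcount=3 -> skip
r=51=110011 popcount=4 -> skip
r=52=110100 popcount=3 -> skip
r=53=110101 popcount=4 -> skip
r=54=110110 popcount=4 -> skip
r=55=110111 popcount=5 -> KEEP
Kept rows: 31 47 55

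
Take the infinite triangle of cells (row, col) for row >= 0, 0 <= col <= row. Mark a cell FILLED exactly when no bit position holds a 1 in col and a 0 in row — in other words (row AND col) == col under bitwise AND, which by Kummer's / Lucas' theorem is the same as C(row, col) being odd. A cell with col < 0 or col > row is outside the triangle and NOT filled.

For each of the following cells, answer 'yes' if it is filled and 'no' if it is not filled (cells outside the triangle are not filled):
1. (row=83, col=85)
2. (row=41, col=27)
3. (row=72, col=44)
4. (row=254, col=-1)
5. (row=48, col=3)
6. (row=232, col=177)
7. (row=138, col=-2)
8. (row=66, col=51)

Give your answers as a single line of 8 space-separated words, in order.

Answer: no no no no no no no no

Derivation:
(83,85): col outside [0, 83] -> not filled
(41,27): row=0b101001, col=0b11011, row AND col = 0b1001 = 9; 9 != 27 -> empty
(72,44): row=0b1001000, col=0b101100, row AND col = 0b1000 = 8; 8 != 44 -> empty
(254,-1): col outside [0, 254] -> not filled
(48,3): row=0b110000, col=0b11, row AND col = 0b0 = 0; 0 != 3 -> empty
(232,177): row=0b11101000, col=0b10110001, row AND col = 0b10100000 = 160; 160 != 177 -> empty
(138,-2): col outside [0, 138] -> not filled
(66,51): row=0b1000010, col=0b110011, row AND col = 0b10 = 2; 2 != 51 -> empty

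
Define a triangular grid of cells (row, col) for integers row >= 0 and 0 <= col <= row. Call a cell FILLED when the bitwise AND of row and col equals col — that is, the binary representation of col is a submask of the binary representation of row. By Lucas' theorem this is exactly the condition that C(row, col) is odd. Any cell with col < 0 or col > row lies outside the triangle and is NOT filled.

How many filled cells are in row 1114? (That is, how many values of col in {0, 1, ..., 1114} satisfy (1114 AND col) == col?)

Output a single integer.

Answer: 32

Derivation:
1114 in binary = 10001011010
popcount(1114) = number of 1-bits in 10001011010 = 5
A col c satisfies (1114 AND c) == c iff every set bit of c is also set in 1114; each of the 5 set bits of 1114 can independently be on or off in c.
count = 2^5 = 32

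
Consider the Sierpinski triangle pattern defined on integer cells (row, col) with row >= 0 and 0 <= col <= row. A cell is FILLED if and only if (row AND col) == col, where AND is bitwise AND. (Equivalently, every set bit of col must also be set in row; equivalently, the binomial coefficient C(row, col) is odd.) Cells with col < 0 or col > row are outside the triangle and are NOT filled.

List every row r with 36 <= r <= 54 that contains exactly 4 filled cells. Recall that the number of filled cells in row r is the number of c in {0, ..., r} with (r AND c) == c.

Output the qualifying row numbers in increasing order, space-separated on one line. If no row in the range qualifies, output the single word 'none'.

Answer: 36 40 48

Derivation:
Row r has 2^popcount(r) filled cells, so we need popcount(r) = log2(4) = 2.
Scan r = 36..54 and keep those with exactly 2 one-bits:
r=36=100100 popcount=2 -> KEEP
r=37=100101 popcount=3 -> skip
r=38=100110 popcount=3 -> skip
r=39=100111 popcount=4 -> skip
r=40=101000 popcount=2 -> KEEP
r=41=101001 popcount=3 -> skip
r=42=101010 popcount=3 -> skip
r=43=101011 popcount=4 -> skip
r=44=101100 popcount=3 -> skip
r=45=101101 popcount=4 -> skip
r=46=101110 popcount=4 -> skip
r=47=101111 popcount=5 -> skip
r=48=110000 popcount=2 -> KEEP
r=49=110001 popcount=3 -> skip
r=50=110010 popcount=3 -> skip
r=51=110011 popcount=4 -> skip
r=52=110100 popcount=3 -> skip
r=53=110101 popcount=4 -> skip
r=54=110110 popcount=4 -> skip
Kept rows: 36 40 48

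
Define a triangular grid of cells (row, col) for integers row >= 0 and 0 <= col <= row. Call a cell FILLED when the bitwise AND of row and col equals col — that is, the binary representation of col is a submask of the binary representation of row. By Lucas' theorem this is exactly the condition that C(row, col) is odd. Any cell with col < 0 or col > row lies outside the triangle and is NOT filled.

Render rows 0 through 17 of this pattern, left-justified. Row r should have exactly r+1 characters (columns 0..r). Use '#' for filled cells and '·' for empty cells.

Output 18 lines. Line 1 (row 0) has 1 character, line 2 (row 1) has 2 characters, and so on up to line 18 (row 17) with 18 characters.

r0=0: #
r1=1: ##
r2=10: #·#
r3=11: ####
r4=100: #···#
r5=101: ##··##
r6=110: #·#·#·#
r7=111: ########
r8=1000: #·······#
r9=1001: ##······##
r10=1010: #·#·····#·#
r11=1011: ####····####
r12=1100: #···#···#···#
r13=1101: ##··##··##··##
r14=1110: #·#·#·#·#·#·#·#
r15=1111: ################
r16=10000: #···············#
r17=10001: ##··············##

Answer: #
##
#·#
####
#···#
##··##
#·#·#·#
########
#·······#
##······##
#·#·····#·#
####····####
#···#···#···#
##··##··##··##
#·#·#·#·#·#·#·#
################
#···············#
##··············##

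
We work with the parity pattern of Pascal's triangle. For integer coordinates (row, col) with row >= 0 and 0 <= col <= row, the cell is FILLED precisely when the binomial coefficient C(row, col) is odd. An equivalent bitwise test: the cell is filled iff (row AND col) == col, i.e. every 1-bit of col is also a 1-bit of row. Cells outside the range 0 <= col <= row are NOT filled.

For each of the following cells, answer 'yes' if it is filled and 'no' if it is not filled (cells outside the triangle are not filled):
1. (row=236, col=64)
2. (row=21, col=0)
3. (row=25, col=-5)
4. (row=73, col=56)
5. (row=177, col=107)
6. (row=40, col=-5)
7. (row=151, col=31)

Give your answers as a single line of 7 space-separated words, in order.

(236,64): row=0b11101100, col=0b1000000, row AND col = 0b1000000 = 64; 64 == 64 -> filled
(21,0): row=0b10101, col=0b0, row AND col = 0b0 = 0; 0 == 0 -> filled
(25,-5): col outside [0, 25] -> not filled
(73,56): row=0b1001001, col=0b111000, row AND col = 0b1000 = 8; 8 != 56 -> empty
(177,107): row=0b10110001, col=0b1101011, row AND col = 0b100001 = 33; 33 != 107 -> empty
(40,-5): col outside [0, 40] -> not filled
(151,31): row=0b10010111, col=0b11111, row AND col = 0b10111 = 23; 23 != 31 -> empty

Answer: yes yes no no no no no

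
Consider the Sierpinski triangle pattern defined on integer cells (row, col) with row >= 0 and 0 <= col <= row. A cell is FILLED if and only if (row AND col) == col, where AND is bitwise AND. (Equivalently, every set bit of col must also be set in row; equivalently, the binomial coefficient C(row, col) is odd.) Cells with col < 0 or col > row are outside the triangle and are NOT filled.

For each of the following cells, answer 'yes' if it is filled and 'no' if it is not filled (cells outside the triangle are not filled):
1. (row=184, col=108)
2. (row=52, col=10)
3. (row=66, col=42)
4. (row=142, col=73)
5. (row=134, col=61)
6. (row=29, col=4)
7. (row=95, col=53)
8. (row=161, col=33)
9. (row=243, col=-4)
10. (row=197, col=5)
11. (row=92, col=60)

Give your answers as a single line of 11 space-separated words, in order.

Answer: no no no no no yes no yes no yes no

Derivation:
(184,108): row=0b10111000, col=0b1101100, row AND col = 0b101000 = 40; 40 != 108 -> empty
(52,10): row=0b110100, col=0b1010, row AND col = 0b0 = 0; 0 != 10 -> empty
(66,42): row=0b1000010, col=0b101010, row AND col = 0b10 = 2; 2 != 42 -> empty
(142,73): row=0b10001110, col=0b1001001, row AND col = 0b1000 = 8; 8 != 73 -> empty
(134,61): row=0b10000110, col=0b111101, row AND col = 0b100 = 4; 4 != 61 -> empty
(29,4): row=0b11101, col=0b100, row AND col = 0b100 = 4; 4 == 4 -> filled
(95,53): row=0b1011111, col=0b110101, row AND col = 0b10101 = 21; 21 != 53 -> empty
(161,33): row=0b10100001, col=0b100001, row AND col = 0b100001 = 33; 33 == 33 -> filled
(243,-4): col outside [0, 243] -> not filled
(197,5): row=0b11000101, col=0b101, row AND col = 0b101 = 5; 5 == 5 -> filled
(92,60): row=0b1011100, col=0b111100, row AND col = 0b11100 = 28; 28 != 60 -> empty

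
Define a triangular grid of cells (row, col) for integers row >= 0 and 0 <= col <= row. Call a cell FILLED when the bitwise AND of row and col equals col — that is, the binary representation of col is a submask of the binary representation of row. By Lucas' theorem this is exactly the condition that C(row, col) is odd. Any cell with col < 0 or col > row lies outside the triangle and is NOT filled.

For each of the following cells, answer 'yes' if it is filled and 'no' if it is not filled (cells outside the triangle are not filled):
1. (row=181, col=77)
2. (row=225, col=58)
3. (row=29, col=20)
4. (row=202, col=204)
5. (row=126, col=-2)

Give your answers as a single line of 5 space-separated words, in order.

Answer: no no yes no no

Derivation:
(181,77): row=0b10110101, col=0b1001101, row AND col = 0b101 = 5; 5 != 77 -> empty
(225,58): row=0b11100001, col=0b111010, row AND col = 0b100000 = 32; 32 != 58 -> empty
(29,20): row=0b11101, col=0b10100, row AND col = 0b10100 = 20; 20 == 20 -> filled
(202,204): col outside [0, 202] -> not filled
(126,-2): col outside [0, 126] -> not filled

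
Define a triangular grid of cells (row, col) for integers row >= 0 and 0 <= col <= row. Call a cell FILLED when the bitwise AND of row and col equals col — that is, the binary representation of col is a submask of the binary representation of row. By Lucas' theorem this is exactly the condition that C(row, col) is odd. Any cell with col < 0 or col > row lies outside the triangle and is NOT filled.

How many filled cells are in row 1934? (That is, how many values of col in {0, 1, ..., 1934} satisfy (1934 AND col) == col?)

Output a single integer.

1934 in binary = 11110001110
popcount(1934) = number of 1-bits in 11110001110 = 7
A col c satisfies (1934 AND c) == c iff every set bit of c is also set in 1934; each of the 7 set bits of 1934 can independently be on or off in c.
count = 2^7 = 128

Answer: 128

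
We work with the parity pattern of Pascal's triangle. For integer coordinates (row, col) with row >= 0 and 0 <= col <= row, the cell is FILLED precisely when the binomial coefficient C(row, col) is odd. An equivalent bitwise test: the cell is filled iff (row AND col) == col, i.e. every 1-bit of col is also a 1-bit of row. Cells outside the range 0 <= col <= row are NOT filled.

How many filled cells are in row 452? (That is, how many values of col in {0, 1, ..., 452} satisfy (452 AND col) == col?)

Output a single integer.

452 in binary = 111000100
popcount(452) = number of 1-bits in 111000100 = 4
A col c satisfies (452 AND c) == c iff every set bit of c is also set in 452; each of the 4 set bits of 452 can independently be on or off in c.
count = 2^4 = 16

Answer: 16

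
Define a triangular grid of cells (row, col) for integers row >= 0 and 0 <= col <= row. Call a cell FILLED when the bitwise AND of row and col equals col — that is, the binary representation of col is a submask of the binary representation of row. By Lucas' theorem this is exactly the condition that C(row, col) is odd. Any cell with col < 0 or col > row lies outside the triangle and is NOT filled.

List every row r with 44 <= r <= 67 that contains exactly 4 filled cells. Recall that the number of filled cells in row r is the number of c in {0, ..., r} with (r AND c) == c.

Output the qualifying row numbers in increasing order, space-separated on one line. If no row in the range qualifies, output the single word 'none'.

Answer: 48 65 66

Derivation:
Row r has 2^popcount(r) filled cells, so we need popcount(r) = log2(4) = 2.
Scan r = 44..67 and keep those with exactly 2 one-bits:
r=44=101100 popcount=3 -> skip
r=45=101101 popcount=4 -> skip
r=46=101110 popcount=4 -> skip
r=47=101111 popcount=5 -> skip
r=48=110000 popcount=2 -> KEEP
r=49=110001 popcount=3 -> skip
r=50=110010 popcount=3 -> skip
r=51=110011 popcount=4 -> skip
r=52=110100 popcount=3 -> skip
r=53=110101 popcount=4 -> skip
r=54=110110 popcount=4 -> skip
r=55=110111 popcount=5 -> skip
r=56=111000 popcount=3 -> skip
r=57=111001 popcount=4 -> skip
r=58=111010 popcount=4 -> skip
r=59=111011 popcount=5 -> skip
r=60=111100 popcount=4 -> skip
r=61=111101 popcount=5 -> skip
r=62=111110 popcount=5 -> skip
r=63=111111 popcount=6 -> skip
r=64=1000000 popcount=1 -> skip
r=65=1000001 popcount=2 -> KEEP
r=66=1000010 popcount=2 -> KEEP
r=67=1000011 popcount=3 -> skip
Kept rows: 48 65 66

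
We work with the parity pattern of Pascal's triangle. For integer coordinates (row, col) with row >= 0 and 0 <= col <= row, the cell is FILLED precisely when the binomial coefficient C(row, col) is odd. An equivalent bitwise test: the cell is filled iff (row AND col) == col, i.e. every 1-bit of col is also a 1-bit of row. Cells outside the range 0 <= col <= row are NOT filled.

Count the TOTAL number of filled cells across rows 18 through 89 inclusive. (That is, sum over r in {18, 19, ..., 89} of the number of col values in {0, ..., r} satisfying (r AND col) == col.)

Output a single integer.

r18=10010 pc2: +4 =4
r19=10011 pc3: +8 =12
r20=10100 pc2: +4 =16
r21=10101 pc3: +8 =24
r22=10110 pc3: +8 =32
r23=10111 pc4: +16 =48
r24=11000 pc2: +4 =52
r25=11001 pc3: +8 =60
r26=11010 pc3: +8 =68
r27=11011 pc4: +16 =84
r28=11100 pc3: +8 =92
r29=11101 pc4: +16 =108
r30=11110 pc4: +16 =124
r31=11111 pc5: +32 =156
r32=100000 pc1: +2 =158
r33=100001 pc2: +4 =162
r34=100010 pc2: +4 =166
r35=100011 pc3: +8 =174
r36=100100 pc2: +4 =178
r37=100101 pc3: +8 =186
r38=100110 pc3: +8 =194
r39=100111 pc4: +16 =210
r40=101000 pc2: +4 =214
r41=101001 pc3: +8 =222
r42=101010 pc3: +8 =230
r43=101011 pc4: +16 =246
r44=101100 pc3: +8 =254
r45=101101 pc4: +16 =270
r46=101110 pc4: +16 =286
r47=101111 pc5: +32 =318
r48=110000 pc2: +4 =322
r49=110001 pc3: +8 =330
r50=110010 pc3: +8 =338
r51=110011 pc4: +16 =354
r52=110100 pc3: +8 =362
r53=110101 pc4: +16 =378
r54=110110 pc4: +16 =394
r55=110111 pc5: +32 =426
r56=111000 pc3: +8 =434
r57=111001 pc4: +16 =450
r58=111010 pc4: +16 =466
r59=111011 pc5: +32 =498
r60=111100 pc4: +16 =514
r61=111101 pc5: +32 =546
r62=111110 pc5: +32 =578
r63=111111 pc6: +64 =642
r64=1000000 pc1: +2 =644
r65=1000001 pc2: +4 =648
r66=1000010 pc2: +4 =652
r67=1000011 pc3: +8 =660
r68=1000100 pc2: +4 =664
r69=1000101 pc3: +8 =672
r70=1000110 pc3: +8 =680
r71=1000111 pc4: +16 =696
r72=1001000 pc2: +4 =700
r73=1001001 pc3: +8 =708
r74=1001010 pc3: +8 =716
r75=1001011 pc4: +16 =732
r76=1001100 pc3: +8 =740
r77=1001101 pc4: +16 =756
r78=1001110 pc4: +16 =772
r79=1001111 pc5: +32 =804
r80=1010000 pc2: +4 =808
r81=1010001 pc3: +8 =816
r82=1010010 pc3: +8 =824
r83=1010011 pc4: +16 =840
r84=1010100 pc3: +8 =848
r85=1010101 pc4: +16 =864
r86=1010110 pc4: +16 =880
r87=1010111 pc5: +32 =912
r88=1011000 pc3: +8 =920
r89=1011001 pc4: +16 =936

Answer: 936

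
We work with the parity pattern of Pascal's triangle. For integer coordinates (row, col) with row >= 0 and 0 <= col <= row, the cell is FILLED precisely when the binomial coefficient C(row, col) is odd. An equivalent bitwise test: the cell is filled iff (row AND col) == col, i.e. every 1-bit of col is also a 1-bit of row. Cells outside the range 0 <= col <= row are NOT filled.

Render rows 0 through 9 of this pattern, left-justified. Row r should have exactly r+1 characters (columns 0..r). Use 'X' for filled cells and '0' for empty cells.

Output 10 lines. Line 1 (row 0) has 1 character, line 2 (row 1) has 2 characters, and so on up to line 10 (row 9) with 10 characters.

Answer: X
XX
X0X
XXXX
X000X
XX00XX
X0X0X0X
XXXXXXXX
X0000000X
XX000000XX

Derivation:
r0=0: X
r1=1: XX
r2=10: X0X
r3=11: XXXX
r4=100: X000X
r5=101: XX00XX
r6=110: X0X0X0X
r7=111: XXXXXXXX
r8=1000: X0000000X
r9=1001: XX000000XX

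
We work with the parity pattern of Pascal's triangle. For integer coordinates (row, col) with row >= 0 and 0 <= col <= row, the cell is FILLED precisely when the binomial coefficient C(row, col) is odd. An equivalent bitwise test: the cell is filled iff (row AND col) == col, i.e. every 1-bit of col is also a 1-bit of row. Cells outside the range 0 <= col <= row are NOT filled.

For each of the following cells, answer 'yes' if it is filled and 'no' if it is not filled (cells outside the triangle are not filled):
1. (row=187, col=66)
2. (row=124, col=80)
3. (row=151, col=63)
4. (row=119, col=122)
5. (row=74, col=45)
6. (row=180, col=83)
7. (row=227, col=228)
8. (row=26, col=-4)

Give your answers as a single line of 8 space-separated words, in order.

Answer: no yes no no no no no no

Derivation:
(187,66): row=0b10111011, col=0b1000010, row AND col = 0b10 = 2; 2 != 66 -> empty
(124,80): row=0b1111100, col=0b1010000, row AND col = 0b1010000 = 80; 80 == 80 -> filled
(151,63): row=0b10010111, col=0b111111, row AND col = 0b10111 = 23; 23 != 63 -> empty
(119,122): col outside [0, 119] -> not filled
(74,45): row=0b1001010, col=0b101101, row AND col = 0b1000 = 8; 8 != 45 -> empty
(180,83): row=0b10110100, col=0b1010011, row AND col = 0b10000 = 16; 16 != 83 -> empty
(227,228): col outside [0, 227] -> not filled
(26,-4): col outside [0, 26] -> not filled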